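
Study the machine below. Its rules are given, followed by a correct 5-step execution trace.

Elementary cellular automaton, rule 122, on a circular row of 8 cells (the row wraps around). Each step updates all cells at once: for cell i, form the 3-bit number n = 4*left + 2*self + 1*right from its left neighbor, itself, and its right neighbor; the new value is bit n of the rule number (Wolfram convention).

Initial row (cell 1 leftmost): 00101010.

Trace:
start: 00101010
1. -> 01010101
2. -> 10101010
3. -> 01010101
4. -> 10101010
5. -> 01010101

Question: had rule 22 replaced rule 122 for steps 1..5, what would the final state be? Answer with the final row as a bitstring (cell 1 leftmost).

(re-executing steps 1..5 under rule 22; state before step 1: 00101010)
1. -> 01101011
2. -> 00001000
3. -> 00011100
4. -> 00100010
5. -> 01110111

01110111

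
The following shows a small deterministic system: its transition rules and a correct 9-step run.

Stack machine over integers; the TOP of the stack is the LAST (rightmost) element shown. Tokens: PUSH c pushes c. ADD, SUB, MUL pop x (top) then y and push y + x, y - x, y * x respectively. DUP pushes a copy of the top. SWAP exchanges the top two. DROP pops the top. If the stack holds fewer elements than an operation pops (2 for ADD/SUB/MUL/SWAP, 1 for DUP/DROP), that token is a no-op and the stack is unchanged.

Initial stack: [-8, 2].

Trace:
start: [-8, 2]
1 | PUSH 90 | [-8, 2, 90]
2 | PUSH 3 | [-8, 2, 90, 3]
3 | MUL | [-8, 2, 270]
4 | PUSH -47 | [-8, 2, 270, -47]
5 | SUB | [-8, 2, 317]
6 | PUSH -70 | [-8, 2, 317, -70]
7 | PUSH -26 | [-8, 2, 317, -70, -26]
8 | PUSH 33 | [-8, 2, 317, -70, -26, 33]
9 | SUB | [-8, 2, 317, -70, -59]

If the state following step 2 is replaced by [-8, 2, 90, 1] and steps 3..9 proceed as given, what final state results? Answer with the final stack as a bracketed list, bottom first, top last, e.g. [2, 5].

[-8, 2, 137, -70, -59]

state after step 2 := [-8, 2, 90, 1]
3 | MUL | [-8, 2, 90]
4 | PUSH -47 | [-8, 2, 90, -47]
5 | SUB | [-8, 2, 137]
6 | PUSH -70 | [-8, 2, 137, -70]
7 | PUSH -26 | [-8, 2, 137, -70, -26]
8 | PUSH 33 | [-8, 2, 137, -70, -26, 33]
9 | SUB | [-8, 2, 137, -70, -59]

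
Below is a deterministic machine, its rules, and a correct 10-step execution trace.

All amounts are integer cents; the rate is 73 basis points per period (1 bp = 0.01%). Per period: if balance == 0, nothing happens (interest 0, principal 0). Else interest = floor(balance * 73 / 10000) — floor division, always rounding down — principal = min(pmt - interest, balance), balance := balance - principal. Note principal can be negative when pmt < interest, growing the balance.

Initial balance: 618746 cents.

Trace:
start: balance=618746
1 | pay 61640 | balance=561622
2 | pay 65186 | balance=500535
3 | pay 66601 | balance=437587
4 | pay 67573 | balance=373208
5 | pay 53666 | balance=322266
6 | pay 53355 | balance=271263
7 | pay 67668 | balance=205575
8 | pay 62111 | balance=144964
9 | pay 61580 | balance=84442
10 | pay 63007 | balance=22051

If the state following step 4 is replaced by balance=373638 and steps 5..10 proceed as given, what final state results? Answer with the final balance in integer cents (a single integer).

22499

state after step 4 := balance=373638
5 | pay 53666 | balance=322699
6 | pay 53355 | balance=271699
7 | pay 67668 | balance=206014
8 | pay 62111 | balance=145406
9 | pay 61580 | balance=84887
10 | pay 63007 | balance=22499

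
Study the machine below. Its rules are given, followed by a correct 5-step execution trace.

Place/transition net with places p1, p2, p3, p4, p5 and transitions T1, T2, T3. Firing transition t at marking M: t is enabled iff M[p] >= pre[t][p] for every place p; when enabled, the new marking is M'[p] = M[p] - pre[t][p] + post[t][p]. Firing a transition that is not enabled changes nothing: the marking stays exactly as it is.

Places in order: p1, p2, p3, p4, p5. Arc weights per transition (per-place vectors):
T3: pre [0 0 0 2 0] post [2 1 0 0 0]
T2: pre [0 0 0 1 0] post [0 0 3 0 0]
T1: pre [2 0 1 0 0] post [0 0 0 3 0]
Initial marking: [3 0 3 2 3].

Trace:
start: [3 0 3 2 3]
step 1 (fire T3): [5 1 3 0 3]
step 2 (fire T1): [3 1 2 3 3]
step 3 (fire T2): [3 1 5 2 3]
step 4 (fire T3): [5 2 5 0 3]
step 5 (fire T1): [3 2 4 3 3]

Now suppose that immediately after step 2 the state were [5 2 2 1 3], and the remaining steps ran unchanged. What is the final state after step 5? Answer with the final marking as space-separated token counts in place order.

state after step 2 := [5 2 2 1 3]
step 3 (fire T2): [5 2 5 0 3]
step 4 (fire T3): [5 2 5 0 3]
step 5 (fire T1): [3 2 4 3 3]

3 2 4 3 3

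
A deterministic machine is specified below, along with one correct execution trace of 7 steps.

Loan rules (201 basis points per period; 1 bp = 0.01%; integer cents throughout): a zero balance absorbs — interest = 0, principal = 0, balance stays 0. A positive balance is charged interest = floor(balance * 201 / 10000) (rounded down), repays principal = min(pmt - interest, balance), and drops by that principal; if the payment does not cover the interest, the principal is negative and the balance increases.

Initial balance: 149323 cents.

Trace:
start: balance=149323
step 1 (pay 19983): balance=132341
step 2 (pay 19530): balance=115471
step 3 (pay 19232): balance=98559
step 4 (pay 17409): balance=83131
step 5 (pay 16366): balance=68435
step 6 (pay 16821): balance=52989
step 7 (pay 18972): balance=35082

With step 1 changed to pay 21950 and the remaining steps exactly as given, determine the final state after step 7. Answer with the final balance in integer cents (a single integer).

(re-executing from step 1 with the substitution; state before step 1: balance=149323)
step 1 (pay 21950): balance=130374
step 2 (pay 19530): balance=113464
step 3 (pay 19232): balance=96512
step 4 (pay 17409): balance=81042
step 5 (pay 16366): balance=66304
step 6 (pay 16821): balance=50815
step 7 (pay 18972): balance=32864

32864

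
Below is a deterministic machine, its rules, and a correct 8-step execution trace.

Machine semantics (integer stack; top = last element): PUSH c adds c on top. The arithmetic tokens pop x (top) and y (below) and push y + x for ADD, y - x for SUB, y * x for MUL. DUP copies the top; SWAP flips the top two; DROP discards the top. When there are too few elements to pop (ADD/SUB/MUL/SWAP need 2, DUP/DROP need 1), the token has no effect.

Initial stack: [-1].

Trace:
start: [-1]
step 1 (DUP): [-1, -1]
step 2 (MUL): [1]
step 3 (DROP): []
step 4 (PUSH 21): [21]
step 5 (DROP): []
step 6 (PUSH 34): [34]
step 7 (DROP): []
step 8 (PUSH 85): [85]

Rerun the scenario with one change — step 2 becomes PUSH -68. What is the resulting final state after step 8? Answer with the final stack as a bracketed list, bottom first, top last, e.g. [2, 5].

(re-executing from step 2 with the substitution; state before step 2: [-1, -1])
step 2 (PUSH -68): [-1, -1, -68]
step 3 (DROP): [-1, -1]
step 4 (PUSH 21): [-1, -1, 21]
step 5 (DROP): [-1, -1]
step 6 (PUSH 34): [-1, -1, 34]
step 7 (DROP): [-1, -1]
step 8 (PUSH 85): [-1, -1, 85]

[-1, -1, 85]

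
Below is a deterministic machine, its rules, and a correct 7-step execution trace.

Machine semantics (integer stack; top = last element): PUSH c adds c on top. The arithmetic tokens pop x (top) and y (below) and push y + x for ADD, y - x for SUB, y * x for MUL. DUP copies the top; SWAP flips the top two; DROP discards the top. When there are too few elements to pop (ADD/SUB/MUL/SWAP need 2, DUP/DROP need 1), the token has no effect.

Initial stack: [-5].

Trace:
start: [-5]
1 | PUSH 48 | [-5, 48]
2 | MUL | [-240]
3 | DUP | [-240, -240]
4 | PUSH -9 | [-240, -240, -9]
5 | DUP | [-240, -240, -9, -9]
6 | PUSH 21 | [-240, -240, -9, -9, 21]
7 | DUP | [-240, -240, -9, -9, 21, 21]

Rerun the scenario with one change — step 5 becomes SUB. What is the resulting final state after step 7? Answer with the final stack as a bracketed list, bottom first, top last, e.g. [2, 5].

[-240, -231, 21, 21]

(re-executing from step 5 with the substitution; state before step 5: [-240, -240, -9])
5 | SUB | [-240, -231]
6 | PUSH 21 | [-240, -231, 21]
7 | DUP | [-240, -231, 21, 21]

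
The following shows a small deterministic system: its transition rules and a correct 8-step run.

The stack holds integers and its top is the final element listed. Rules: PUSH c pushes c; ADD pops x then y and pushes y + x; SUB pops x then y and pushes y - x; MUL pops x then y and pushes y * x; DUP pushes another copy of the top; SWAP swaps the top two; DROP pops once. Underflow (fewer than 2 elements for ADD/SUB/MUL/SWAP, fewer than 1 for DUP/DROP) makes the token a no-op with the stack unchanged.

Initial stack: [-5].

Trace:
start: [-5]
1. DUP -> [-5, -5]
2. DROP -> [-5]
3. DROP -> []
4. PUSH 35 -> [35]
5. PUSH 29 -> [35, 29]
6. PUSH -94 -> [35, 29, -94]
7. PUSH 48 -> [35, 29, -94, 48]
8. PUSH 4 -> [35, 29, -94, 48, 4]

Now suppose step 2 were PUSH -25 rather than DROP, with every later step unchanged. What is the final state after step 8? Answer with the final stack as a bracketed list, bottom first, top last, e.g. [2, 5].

(re-executing from step 2 with the substitution; state before step 2: [-5, -5])
2. PUSH -25 -> [-5, -5, -25]
3. DROP -> [-5, -5]
4. PUSH 35 -> [-5, -5, 35]
5. PUSH 29 -> [-5, -5, 35, 29]
6. PUSH -94 -> [-5, -5, 35, 29, -94]
7. PUSH 48 -> [-5, -5, 35, 29, -94, 48]
8. PUSH 4 -> [-5, -5, 35, 29, -94, 48, 4]

[-5, -5, 35, 29, -94, 48, 4]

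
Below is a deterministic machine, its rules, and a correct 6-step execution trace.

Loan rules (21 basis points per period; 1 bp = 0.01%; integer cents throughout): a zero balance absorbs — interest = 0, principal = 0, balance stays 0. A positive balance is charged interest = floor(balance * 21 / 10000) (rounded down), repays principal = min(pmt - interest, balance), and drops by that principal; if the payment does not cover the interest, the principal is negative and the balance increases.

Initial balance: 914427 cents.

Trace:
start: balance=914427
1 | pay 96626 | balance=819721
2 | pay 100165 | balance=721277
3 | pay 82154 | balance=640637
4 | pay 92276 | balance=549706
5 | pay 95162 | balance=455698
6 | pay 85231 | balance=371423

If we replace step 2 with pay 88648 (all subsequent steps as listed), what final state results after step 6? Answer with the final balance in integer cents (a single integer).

383037

(re-executing from step 2 with the substitution; state before step 2: balance=819721)
2 | pay 88648 | balance=732794
3 | pay 82154 | balance=652178
4 | pay 92276 | balance=561271
5 | pay 95162 | balance=467287
6 | pay 85231 | balance=383037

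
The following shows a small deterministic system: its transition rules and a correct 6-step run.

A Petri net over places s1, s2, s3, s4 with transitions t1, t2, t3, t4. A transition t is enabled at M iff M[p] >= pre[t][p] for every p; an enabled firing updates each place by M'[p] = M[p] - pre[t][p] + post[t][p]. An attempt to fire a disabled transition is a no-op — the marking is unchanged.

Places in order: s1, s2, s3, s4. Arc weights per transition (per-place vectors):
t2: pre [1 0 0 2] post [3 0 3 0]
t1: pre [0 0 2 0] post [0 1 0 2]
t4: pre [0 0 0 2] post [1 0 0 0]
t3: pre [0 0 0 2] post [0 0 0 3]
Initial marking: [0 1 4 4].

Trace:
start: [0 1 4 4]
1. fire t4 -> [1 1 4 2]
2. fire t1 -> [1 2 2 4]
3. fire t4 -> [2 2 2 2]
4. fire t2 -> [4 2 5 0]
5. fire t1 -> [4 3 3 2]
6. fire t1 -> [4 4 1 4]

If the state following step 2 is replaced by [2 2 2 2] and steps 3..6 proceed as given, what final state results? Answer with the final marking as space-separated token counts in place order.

3 3 0 2

state after step 2 := [2 2 2 2]
3. fire t4 -> [3 2 2 0]
4. fire t2 -> [3 2 2 0]
5. fire t1 -> [3 3 0 2]
6. fire t1 -> [3 3 0 2]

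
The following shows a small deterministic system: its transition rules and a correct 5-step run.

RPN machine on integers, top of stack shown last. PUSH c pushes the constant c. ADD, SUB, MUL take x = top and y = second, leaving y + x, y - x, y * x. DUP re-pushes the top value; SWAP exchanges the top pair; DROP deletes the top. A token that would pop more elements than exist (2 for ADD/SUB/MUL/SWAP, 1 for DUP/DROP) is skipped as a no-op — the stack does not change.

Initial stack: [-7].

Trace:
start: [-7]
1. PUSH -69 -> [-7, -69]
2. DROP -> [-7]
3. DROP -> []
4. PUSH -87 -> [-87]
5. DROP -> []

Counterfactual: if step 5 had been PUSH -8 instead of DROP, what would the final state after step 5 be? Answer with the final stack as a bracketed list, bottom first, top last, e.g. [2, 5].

(re-executing from step 5 with the substitution; state before step 5: [-87])
5. PUSH -8 -> [-87, -8]

[-87, -8]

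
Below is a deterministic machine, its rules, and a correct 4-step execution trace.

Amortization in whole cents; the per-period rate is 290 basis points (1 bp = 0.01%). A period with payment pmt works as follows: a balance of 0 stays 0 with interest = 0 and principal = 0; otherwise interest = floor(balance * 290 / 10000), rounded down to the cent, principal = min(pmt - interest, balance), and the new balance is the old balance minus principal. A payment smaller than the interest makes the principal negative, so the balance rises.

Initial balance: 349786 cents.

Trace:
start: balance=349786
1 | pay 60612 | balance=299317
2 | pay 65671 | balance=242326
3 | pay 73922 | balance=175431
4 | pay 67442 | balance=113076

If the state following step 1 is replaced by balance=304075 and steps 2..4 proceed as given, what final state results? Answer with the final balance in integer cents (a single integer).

state after step 1 := balance=304075
2 | pay 65671 | balance=247222
3 | pay 73922 | balance=180469
4 | pay 67442 | balance=118260

118260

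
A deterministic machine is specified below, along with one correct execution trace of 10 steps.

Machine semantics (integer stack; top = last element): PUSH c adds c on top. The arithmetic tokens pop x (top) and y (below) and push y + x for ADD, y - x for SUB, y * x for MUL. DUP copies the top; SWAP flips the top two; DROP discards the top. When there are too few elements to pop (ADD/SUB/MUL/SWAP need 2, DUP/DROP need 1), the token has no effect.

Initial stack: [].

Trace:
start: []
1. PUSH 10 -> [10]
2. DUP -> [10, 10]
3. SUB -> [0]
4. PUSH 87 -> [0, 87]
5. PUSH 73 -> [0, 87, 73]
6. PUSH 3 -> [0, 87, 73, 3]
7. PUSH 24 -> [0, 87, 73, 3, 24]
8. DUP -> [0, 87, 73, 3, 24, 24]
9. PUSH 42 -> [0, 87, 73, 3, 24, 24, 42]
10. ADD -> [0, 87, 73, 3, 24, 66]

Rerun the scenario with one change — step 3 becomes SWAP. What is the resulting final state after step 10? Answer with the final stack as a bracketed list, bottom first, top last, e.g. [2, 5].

[10, 10, 87, 73, 3, 24, 66]

(re-executing from step 3 with the substitution; state before step 3: [10, 10])
3. SWAP -> [10, 10]
4. PUSH 87 -> [10, 10, 87]
5. PUSH 73 -> [10, 10, 87, 73]
6. PUSH 3 -> [10, 10, 87, 73, 3]
7. PUSH 24 -> [10, 10, 87, 73, 3, 24]
8. DUP -> [10, 10, 87, 73, 3, 24, 24]
9. PUSH 42 -> [10, 10, 87, 73, 3, 24, 24, 42]
10. ADD -> [10, 10, 87, 73, 3, 24, 66]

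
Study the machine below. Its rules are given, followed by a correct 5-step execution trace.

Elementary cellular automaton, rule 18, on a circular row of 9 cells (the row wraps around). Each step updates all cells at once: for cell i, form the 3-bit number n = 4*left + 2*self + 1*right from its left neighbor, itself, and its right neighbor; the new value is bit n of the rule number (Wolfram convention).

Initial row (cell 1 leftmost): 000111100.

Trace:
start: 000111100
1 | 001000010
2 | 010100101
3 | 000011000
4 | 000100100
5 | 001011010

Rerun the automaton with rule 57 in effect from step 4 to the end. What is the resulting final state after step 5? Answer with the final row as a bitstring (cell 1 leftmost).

(re-executing steps 4..5 under rule 57; state before step 4: 000011000)
4 | 111010111
5 | 000101100

000101100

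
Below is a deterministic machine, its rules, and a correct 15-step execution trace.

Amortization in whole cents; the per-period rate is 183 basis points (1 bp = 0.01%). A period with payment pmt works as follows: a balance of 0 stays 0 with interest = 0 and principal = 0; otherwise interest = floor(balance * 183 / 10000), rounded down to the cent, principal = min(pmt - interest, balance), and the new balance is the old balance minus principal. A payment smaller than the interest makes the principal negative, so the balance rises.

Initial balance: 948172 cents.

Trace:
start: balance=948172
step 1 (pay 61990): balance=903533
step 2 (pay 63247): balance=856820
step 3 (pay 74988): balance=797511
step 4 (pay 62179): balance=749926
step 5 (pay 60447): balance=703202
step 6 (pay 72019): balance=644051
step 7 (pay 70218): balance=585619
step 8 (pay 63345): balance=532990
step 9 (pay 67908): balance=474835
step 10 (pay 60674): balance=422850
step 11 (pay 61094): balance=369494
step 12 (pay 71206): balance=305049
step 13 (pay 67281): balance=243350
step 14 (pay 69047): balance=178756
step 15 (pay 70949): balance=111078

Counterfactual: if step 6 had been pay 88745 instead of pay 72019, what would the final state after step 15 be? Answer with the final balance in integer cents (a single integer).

(re-executing from step 6 with the substitution; state before step 6: balance=703202)
step 6 (pay 88745): balance=627325
step 7 (pay 70218): balance=568587
step 8 (pay 63345): balance=515647
step 9 (pay 67908): balance=457175
step 10 (pay 60674): balance=404867
step 11 (pay 61094): balance=351182
step 12 (pay 71206): balance=286402
step 13 (pay 67281): balance=224362
step 14 (pay 69047): balance=159420
step 15 (pay 70949): balance=91388

91388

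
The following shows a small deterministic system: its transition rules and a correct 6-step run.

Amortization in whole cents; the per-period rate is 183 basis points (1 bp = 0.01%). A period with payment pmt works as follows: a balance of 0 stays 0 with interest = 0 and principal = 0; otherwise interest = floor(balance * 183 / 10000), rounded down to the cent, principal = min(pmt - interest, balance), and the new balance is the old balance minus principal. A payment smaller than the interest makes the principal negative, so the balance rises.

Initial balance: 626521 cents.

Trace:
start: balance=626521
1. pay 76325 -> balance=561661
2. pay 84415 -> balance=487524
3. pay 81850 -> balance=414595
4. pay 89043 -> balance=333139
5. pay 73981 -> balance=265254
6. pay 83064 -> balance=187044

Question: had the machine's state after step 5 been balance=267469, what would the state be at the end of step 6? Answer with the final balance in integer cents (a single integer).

189299

state after step 5 := balance=267469
6. pay 83064 -> balance=189299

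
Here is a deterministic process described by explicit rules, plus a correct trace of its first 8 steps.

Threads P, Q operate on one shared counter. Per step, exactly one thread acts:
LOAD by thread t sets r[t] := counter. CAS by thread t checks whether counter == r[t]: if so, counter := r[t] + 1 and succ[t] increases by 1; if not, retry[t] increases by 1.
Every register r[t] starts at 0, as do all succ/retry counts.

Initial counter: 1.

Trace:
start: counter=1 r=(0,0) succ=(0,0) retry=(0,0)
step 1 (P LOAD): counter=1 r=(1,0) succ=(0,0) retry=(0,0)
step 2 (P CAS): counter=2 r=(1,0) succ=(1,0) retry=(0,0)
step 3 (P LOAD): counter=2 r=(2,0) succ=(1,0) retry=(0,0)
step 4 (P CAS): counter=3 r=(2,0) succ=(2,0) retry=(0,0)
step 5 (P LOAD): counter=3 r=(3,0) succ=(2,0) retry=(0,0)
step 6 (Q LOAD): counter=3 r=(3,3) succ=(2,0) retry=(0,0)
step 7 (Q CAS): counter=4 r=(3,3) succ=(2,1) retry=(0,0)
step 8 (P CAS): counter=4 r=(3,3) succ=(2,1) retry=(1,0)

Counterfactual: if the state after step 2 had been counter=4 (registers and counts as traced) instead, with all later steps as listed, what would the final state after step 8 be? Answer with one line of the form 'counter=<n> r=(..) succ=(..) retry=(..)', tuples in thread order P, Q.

counter=6 r=(5,5) succ=(2,1) retry=(1,0)

state after step 2 := counter=4 r=(1,0) succ=(1,0) retry=(0,0)
step 3 (P LOAD): counter=4 r=(4,0) succ=(1,0) retry=(0,0)
step 4 (P CAS): counter=5 r=(4,0) succ=(2,0) retry=(0,0)
step 5 (P LOAD): counter=5 r=(5,0) succ=(2,0) retry=(0,0)
step 6 (Q LOAD): counter=5 r=(5,5) succ=(2,0) retry=(0,0)
step 7 (Q CAS): counter=6 r=(5,5) succ=(2,1) retry=(0,0)
step 8 (P CAS): counter=6 r=(5,5) succ=(2,1) retry=(1,0)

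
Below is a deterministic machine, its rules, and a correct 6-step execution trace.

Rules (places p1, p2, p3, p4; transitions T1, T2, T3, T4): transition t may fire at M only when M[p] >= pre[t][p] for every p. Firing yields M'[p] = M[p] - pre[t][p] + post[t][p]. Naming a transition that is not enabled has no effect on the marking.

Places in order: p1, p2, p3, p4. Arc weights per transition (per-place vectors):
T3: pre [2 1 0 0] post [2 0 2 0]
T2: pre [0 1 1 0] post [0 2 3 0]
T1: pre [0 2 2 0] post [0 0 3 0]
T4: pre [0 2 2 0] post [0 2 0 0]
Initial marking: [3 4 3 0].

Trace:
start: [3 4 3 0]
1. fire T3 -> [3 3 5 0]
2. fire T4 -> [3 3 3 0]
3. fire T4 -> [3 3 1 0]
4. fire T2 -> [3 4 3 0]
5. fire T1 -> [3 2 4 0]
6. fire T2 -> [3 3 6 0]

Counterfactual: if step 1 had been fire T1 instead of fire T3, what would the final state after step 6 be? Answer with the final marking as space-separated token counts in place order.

(re-executing from step 1 with the substitution; state before step 1: [3 4 3 0])
1. fire T1 -> [3 2 4 0]
2. fire T4 -> [3 2 2 0]
3. fire T4 -> [3 2 0 0]
4. fire T2 -> [3 2 0 0]
5. fire T1 -> [3 2 0 0]
6. fire T2 -> [3 2 0 0]

3 2 0 0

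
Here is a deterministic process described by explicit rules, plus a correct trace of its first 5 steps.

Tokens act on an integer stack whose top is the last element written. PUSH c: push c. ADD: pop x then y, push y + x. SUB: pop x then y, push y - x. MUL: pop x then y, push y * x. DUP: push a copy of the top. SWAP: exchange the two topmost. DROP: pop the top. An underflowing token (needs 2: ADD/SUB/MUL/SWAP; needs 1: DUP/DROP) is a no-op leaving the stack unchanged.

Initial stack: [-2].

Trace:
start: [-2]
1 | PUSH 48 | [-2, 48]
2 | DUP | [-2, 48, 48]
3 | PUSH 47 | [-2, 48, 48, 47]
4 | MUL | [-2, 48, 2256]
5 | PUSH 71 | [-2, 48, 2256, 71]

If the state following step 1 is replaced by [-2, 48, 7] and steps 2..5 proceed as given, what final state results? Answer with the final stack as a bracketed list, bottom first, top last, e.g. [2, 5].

state after step 1 := [-2, 48, 7]
2 | DUP | [-2, 48, 7, 7]
3 | PUSH 47 | [-2, 48, 7, 7, 47]
4 | MUL | [-2, 48, 7, 329]
5 | PUSH 71 | [-2, 48, 7, 329, 71]

[-2, 48, 7, 329, 71]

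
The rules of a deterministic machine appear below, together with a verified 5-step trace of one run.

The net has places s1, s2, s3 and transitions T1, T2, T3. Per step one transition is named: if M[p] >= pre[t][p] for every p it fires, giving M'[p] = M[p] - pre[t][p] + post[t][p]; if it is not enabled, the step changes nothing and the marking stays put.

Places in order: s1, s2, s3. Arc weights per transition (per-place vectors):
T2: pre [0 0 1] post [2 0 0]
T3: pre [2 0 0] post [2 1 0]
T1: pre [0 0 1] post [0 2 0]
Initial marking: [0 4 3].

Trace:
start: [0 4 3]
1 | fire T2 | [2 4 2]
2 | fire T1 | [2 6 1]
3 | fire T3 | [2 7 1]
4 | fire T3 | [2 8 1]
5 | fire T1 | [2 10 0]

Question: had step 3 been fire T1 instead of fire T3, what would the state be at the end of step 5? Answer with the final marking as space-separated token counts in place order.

(re-executing from step 3 with the substitution; state before step 3: [2 6 1])
3 | fire T1 | [2 8 0]
4 | fire T3 | [2 9 0]
5 | fire T1 | [2 9 0]

2 9 0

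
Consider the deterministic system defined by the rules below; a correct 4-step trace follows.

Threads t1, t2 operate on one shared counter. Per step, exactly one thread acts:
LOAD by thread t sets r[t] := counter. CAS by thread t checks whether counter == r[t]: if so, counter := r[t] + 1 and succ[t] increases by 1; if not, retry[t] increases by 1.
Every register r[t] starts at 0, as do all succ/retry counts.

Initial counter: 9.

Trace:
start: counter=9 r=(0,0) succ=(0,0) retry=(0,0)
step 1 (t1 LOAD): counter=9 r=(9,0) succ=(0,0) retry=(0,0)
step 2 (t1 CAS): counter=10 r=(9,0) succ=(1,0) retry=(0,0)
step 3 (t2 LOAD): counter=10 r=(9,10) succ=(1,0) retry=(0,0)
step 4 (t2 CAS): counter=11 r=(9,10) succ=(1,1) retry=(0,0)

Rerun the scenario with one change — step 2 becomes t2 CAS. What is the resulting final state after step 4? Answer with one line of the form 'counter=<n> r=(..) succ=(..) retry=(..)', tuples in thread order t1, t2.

counter=10 r=(9,9) succ=(0,1) retry=(0,1)

(re-executing from step 2 with the substitution; state before step 2: counter=9 r=(9,0) succ=(0,0) retry=(0,0))
step 2 (t2 CAS): counter=9 r=(9,0) succ=(0,0) retry=(0,1)
step 3 (t2 LOAD): counter=9 r=(9,9) succ=(0,0) retry=(0,1)
step 4 (t2 CAS): counter=10 r=(9,9) succ=(0,1) retry=(0,1)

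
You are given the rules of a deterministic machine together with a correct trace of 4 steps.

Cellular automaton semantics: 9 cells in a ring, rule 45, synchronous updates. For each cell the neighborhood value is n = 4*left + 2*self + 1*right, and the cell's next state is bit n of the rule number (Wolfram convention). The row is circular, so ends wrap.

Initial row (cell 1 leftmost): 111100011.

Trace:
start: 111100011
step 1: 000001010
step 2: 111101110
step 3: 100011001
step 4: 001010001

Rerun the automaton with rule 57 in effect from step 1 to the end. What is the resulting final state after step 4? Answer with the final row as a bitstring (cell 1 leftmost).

(re-executing steps 1..4 under rule 57; state before step 1: 111100011)
step 1: 000011010
step 2: 111010101
step 3: 000101011
step 4: 110010110

110010110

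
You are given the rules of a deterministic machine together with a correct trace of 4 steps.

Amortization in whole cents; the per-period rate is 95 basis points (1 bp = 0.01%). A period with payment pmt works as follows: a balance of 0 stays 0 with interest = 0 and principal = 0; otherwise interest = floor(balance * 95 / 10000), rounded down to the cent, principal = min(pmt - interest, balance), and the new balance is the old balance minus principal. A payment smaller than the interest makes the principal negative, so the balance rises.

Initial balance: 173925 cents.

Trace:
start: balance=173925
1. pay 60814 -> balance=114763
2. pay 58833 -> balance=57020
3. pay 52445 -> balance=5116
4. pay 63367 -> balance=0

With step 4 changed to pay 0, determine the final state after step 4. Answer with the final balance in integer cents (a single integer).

5164

(re-executing from step 4 with the substitution; state before step 4: balance=5116)
4. pay 0 -> balance=5164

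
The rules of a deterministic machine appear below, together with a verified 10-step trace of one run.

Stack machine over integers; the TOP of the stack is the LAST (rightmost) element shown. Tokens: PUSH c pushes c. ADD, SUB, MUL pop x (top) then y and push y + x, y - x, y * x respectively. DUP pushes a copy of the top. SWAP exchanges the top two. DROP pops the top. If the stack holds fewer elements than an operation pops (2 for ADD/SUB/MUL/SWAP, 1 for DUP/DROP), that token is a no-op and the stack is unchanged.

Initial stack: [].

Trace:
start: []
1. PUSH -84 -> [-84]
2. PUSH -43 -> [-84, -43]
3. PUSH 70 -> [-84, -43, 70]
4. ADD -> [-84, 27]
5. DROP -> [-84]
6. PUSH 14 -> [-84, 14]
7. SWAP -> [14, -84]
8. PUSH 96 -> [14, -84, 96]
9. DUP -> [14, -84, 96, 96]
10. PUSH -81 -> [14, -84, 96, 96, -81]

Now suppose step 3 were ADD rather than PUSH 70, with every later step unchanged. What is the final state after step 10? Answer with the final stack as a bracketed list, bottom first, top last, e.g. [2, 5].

[14, 96, 96, -81]

(re-executing from step 3 with the substitution; state before step 3: [-84, -43])
3. ADD -> [-127]
4. ADD -> [-127]
5. DROP -> []
6. PUSH 14 -> [14]
7. SWAP -> [14]
8. PUSH 96 -> [14, 96]
9. DUP -> [14, 96, 96]
10. PUSH -81 -> [14, 96, 96, -81]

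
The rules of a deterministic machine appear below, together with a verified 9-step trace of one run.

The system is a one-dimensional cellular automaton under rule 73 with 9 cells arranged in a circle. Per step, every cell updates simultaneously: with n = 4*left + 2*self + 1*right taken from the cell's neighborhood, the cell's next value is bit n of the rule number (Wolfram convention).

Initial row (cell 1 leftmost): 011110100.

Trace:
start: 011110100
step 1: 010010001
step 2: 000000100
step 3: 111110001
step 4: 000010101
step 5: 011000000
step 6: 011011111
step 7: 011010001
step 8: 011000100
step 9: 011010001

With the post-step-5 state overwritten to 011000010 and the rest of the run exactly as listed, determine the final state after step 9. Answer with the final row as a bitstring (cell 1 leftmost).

011011011

state after step 5 := 011000010
step 6: 011011000
step 7: 011011011
step 8: 011011011
step 9: 011011011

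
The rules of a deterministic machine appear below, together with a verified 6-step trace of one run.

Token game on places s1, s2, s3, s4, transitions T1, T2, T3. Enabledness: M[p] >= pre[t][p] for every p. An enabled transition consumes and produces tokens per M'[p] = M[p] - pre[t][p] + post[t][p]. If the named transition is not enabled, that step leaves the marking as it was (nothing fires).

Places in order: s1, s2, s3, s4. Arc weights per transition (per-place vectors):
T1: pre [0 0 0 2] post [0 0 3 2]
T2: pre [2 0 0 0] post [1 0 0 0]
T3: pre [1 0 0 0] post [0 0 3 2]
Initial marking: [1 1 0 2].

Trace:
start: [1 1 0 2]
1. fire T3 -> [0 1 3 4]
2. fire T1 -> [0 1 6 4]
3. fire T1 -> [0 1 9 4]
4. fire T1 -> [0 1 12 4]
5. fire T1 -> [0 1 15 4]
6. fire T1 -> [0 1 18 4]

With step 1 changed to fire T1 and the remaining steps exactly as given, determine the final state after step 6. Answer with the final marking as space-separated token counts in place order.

1 1 18 2

(re-executing from step 1 with the substitution; state before step 1: [1 1 0 2])
1. fire T1 -> [1 1 3 2]
2. fire T1 -> [1 1 6 2]
3. fire T1 -> [1 1 9 2]
4. fire T1 -> [1 1 12 2]
5. fire T1 -> [1 1 15 2]
6. fire T1 -> [1 1 18 2]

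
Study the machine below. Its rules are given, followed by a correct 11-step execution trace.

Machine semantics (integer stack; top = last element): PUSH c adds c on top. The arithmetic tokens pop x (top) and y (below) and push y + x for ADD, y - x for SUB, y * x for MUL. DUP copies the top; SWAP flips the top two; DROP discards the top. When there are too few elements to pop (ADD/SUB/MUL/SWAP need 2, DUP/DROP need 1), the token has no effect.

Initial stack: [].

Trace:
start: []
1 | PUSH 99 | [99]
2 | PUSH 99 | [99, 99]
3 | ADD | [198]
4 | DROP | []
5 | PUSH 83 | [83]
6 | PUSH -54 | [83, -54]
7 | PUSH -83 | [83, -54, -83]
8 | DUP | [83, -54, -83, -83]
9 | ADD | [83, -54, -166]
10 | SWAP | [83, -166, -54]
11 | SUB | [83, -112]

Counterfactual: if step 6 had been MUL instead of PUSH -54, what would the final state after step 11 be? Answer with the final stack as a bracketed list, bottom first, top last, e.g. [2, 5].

(re-executing from step 6 with the substitution; state before step 6: [83])
6 | MUL | [83]
7 | PUSH -83 | [83, -83]
8 | DUP | [83, -83, -83]
9 | ADD | [83, -166]
10 | SWAP | [-166, 83]
11 | SUB | [-249]

[-249]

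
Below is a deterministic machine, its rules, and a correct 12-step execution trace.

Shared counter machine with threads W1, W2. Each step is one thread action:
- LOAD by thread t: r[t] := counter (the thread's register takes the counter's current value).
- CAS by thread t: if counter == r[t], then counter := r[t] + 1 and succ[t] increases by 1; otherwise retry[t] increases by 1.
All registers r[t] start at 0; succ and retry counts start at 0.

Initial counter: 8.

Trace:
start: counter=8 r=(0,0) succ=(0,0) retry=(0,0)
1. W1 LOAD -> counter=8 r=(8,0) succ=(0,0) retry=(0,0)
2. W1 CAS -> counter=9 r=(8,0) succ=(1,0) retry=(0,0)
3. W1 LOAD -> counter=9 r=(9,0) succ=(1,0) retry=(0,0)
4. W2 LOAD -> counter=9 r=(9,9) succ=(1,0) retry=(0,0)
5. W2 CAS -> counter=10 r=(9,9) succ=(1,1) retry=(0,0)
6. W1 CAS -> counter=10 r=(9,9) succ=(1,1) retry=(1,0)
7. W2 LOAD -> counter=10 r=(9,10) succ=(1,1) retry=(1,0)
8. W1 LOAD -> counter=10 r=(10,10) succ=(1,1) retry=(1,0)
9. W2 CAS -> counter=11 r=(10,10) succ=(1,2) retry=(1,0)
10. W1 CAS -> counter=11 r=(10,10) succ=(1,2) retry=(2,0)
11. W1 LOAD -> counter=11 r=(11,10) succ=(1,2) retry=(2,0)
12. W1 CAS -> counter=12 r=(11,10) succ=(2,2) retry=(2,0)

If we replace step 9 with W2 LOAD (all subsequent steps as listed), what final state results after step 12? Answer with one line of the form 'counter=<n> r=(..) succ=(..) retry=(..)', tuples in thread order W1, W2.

counter=12 r=(11,10) succ=(3,1) retry=(1,0)

(re-executing from step 9 with the substitution; state before step 9: counter=10 r=(10,10) succ=(1,1) retry=(1,0))
9. W2 LOAD -> counter=10 r=(10,10) succ=(1,1) retry=(1,0)
10. W1 CAS -> counter=11 r=(10,10) succ=(2,1) retry=(1,0)
11. W1 LOAD -> counter=11 r=(11,10) succ=(2,1) retry=(1,0)
12. W1 CAS -> counter=12 r=(11,10) succ=(3,1) retry=(1,0)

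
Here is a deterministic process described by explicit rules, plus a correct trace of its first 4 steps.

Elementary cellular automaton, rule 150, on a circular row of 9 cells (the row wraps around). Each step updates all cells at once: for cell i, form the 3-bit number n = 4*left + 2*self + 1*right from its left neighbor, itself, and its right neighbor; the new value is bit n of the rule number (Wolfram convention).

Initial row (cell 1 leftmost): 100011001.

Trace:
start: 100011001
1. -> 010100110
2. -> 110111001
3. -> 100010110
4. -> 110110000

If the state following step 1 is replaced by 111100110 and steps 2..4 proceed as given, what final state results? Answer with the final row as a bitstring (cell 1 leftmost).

state after step 1 := 111100110
2. -> 011011000
3. -> 100000100
4. -> 110001111

110001111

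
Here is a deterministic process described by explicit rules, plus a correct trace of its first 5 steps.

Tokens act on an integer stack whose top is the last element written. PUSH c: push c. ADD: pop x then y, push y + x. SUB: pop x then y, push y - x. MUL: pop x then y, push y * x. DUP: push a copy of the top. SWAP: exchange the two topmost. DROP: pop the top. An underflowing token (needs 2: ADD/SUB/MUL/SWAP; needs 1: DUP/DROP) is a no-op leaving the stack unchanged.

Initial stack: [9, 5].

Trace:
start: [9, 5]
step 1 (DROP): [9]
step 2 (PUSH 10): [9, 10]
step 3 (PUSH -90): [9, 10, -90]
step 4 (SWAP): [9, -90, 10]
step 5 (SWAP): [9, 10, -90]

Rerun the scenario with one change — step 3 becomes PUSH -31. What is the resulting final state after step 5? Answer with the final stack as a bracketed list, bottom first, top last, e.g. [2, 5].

(re-executing from step 3 with the substitution; state before step 3: [9, 10])
step 3 (PUSH -31): [9, 10, -31]
step 4 (SWAP): [9, -31, 10]
step 5 (SWAP): [9, 10, -31]

[9, 10, -31]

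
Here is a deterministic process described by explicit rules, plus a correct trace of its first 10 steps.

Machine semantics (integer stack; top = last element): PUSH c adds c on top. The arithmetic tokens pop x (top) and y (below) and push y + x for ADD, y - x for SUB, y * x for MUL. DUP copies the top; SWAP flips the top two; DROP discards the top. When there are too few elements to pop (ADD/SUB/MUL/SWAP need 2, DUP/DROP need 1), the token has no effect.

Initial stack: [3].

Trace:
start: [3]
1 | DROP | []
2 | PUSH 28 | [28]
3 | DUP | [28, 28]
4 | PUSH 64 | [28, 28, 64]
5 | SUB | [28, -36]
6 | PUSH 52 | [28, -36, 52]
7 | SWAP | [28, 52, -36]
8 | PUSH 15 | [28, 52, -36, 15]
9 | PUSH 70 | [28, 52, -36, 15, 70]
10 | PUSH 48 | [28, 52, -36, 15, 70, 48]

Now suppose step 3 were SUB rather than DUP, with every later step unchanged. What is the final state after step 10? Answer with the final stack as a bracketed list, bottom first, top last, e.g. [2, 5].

(re-executing from step 3 with the substitution; state before step 3: [28])
3 | SUB | [28]
4 | PUSH 64 | [28, 64]
5 | SUB | [-36]
6 | PUSH 52 | [-36, 52]
7 | SWAP | [52, -36]
8 | PUSH 15 | [52, -36, 15]
9 | PUSH 70 | [52, -36, 15, 70]
10 | PUSH 48 | [52, -36, 15, 70, 48]

[52, -36, 15, 70, 48]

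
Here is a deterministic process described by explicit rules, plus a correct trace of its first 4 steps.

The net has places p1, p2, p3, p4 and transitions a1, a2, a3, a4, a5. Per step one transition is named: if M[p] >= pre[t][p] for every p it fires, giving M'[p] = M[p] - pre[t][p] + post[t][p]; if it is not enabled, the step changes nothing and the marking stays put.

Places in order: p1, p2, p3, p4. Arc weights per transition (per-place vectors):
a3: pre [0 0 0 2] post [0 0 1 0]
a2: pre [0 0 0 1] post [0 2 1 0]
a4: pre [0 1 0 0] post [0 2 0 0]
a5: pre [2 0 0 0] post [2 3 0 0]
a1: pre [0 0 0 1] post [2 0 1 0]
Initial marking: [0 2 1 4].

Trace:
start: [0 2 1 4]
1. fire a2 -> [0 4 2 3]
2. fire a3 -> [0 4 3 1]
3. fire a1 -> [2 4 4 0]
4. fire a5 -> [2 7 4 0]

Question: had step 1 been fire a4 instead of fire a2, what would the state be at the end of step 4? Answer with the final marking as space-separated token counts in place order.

(re-executing from step 1 with the substitution; state before step 1: [0 2 1 4])
1. fire a4 -> [0 3 1 4]
2. fire a3 -> [0 3 2 2]
3. fire a1 -> [2 3 3 1]
4. fire a5 -> [2 6 3 1]

2 6 3 1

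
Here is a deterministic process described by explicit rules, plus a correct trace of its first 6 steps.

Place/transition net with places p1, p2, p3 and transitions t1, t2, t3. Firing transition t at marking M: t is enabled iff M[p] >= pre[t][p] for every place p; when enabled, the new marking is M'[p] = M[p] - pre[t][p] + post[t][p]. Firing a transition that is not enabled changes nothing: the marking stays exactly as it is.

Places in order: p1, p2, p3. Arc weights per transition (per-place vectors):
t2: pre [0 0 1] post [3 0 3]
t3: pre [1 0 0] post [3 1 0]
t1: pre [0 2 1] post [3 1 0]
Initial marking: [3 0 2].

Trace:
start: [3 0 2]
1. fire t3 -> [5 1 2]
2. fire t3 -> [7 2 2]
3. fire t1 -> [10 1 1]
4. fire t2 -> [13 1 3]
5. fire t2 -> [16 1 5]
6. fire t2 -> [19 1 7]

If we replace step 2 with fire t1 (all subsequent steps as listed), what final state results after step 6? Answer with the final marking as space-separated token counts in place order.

(re-executing from step 2 with the substitution; state before step 2: [5 1 2])
2. fire t1 -> [5 1 2]
3. fire t1 -> [5 1 2]
4. fire t2 -> [8 1 4]
5. fire t2 -> [11 1 6]
6. fire t2 -> [14 1 8]

14 1 8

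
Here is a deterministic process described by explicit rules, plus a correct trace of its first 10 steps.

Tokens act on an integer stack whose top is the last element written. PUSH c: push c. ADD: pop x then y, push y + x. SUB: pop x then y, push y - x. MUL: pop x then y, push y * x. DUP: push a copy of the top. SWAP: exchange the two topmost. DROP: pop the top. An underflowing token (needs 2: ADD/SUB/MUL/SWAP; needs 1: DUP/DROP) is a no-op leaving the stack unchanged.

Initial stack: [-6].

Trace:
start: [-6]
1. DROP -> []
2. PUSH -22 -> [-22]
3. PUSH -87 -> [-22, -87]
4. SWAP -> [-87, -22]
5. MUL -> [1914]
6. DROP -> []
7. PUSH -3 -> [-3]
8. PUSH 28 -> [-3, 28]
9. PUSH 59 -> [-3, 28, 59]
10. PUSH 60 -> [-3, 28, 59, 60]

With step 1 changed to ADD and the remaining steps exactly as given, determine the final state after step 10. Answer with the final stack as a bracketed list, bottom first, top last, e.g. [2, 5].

[-6, -3, 28, 59, 60]

(re-executing from step 1 with the substitution; state before step 1: [-6])
1. ADD -> [-6]
2. PUSH -22 -> [-6, -22]
3. PUSH -87 -> [-6, -22, -87]
4. SWAP -> [-6, -87, -22]
5. MUL -> [-6, 1914]
6. DROP -> [-6]
7. PUSH -3 -> [-6, -3]
8. PUSH 28 -> [-6, -3, 28]
9. PUSH 59 -> [-6, -3, 28, 59]
10. PUSH 60 -> [-6, -3, 28, 59, 60]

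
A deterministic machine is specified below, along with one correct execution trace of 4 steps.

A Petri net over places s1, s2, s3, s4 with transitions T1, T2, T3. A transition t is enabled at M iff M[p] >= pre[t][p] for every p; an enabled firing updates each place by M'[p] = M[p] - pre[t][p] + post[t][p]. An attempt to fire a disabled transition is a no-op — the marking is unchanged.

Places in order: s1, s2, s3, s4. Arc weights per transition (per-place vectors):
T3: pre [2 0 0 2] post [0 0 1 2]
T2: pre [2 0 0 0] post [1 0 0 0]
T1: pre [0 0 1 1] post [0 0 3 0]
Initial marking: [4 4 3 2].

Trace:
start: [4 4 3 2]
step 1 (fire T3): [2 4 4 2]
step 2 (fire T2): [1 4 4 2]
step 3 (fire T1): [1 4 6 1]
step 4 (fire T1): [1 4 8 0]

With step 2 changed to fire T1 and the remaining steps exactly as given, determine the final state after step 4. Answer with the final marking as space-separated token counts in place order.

(re-executing from step 2 with the substitution; state before step 2: [2 4 4 2])
step 2 (fire T1): [2 4 6 1]
step 3 (fire T1): [2 4 8 0]
step 4 (fire T1): [2 4 8 0]

2 4 8 0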